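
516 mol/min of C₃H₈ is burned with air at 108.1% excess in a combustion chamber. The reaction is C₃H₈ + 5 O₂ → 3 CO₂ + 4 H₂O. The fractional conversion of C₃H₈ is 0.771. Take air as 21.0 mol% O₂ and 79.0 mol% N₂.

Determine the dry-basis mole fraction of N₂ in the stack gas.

Stoichiometric O₂ = 5 × 516 = 2580 mol/min; O₂ fed = 2580 × 2.081 = 5369 mol/min.
N₂ fed = 5369 × 79/21 = 20200 mol/min.
Fuel reacted = 0.771 × 516 → ξ = 397.8 mol/min.
Outlet (n = n₀ + ν ξ):
  C₃H₈: 516 − 1(397.8) = 118.2
  O₂: 5369 − 5(397.8) = 3380
  N₂: 20200 (inert)
  CO₂: 0 + 3(397.8) = 1194
  H₂O: 0 + 4(397.8) = 1591
Dry total = 24890 mol/min; y_N₂ (dry) = 20200 / 24890 = 0.8115.

0.812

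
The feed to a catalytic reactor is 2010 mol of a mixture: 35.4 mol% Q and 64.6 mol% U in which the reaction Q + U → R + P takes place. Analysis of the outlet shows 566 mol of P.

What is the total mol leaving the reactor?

2010 mol

For P: n = n₀ + 1ξ → 566 = 0 + 1ξ, giving ξ = 566 mol.
Outlet amounts (n = n₀ + ν ξ):
  Q: 711.5 − 1(566) = 145.5
  U: 1298 − 1(566) = 732.5
  R: 0 + 1(566) = 566
  P: 0 + 1(566) = 566
Total out = 145.5 + 732.5 + 566 + 566 = 2010 mol.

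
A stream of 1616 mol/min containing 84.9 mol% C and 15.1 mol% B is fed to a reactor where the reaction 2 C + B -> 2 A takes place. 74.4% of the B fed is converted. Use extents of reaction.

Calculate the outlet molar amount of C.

B reacted = 0.744 × 244 = 181.5 mol/min; ν_B = −1, so ξ = 181.5/1 = 181.5 mol/min.
Outlet amounts (n = n₀ + ν ξ):
  C: 1372 − 2(181.5) = 1009
  B: 244 − 1(181.5) = 62.47
  A: 0 + 2(181.5) = 363.1

1010 mol/min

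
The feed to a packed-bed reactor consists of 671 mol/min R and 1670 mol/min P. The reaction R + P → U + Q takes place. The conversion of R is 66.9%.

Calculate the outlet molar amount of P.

1220 mol/min

R reacted = 0.669 × 671 = 448.9 mol/min; ν_R = −1, so ξ = 448.9/1 = 448.9 mol/min.
Outlet amounts (n = n₀ + ν ξ):
  R: 671 − 1(448.9) = 222.1
  P: 1670 − 1(448.9) = 1221
  U: 0 + 1(448.9) = 448.9
  Q: 0 + 1(448.9) = 448.9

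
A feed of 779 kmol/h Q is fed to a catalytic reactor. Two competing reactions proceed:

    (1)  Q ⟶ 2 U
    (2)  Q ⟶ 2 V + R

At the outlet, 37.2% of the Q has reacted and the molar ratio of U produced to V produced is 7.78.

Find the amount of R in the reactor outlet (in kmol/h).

Conversion of Q: Q consumed = 0.372 × 779 = 289.8 kmol/h = 1ξ₁ + 1ξ₂.
Selectivity: 2ξ₁ / (2ξ₂) = 7.78 → ξ₁ = 7.78 ξ₂.
Substitute: (1·7.78 + 1) ξ₂ = 289.8 → ξ₂ = 33.01 kmol/h, ξ₁ = 256.8 kmol/h.
Outlet amounts (n = n₀ + Σ ν·ξ):
  Q: 779 − 1(256.8) − 1(33.01) = 489.2
  U: 0 + 2(256.8) = 513.6
  V: 0 + 2(33.01) = 66.01
  R: 0 + 1(33.01) = 33.01

33 kmol/h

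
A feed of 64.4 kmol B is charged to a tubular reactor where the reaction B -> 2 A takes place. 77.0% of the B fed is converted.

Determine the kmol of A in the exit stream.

99.2 kmol

B reacted = 0.77 × 64.4 = 49.59 kmol; ν_B = −1, so ξ = 49.59/1 = 49.59 kmol.
Outlet amounts (n = n₀ + ν ξ):
  B: 64.4 − 1(49.59) = 14.81
  A: 0 + 2(49.59) = 99.18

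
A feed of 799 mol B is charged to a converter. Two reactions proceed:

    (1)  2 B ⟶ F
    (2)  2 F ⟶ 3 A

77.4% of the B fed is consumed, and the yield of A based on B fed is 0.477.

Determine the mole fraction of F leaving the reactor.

0.0894

Conversion of B: B consumed = 2ξ₁ = 0.774 × 799 → ξ₁ = 309.2 mol.
Yield of A: 3ξ₂ / 799 = 0.477 → ξ₂ = 127 mol.
Outlet amounts (n = n₀ + Σ ν·ξ):
  B: 799 − 2(309.2) = 180.6
  F: 0 + 1(309.2) − 2(127) = 55.13
  A: 0 + 3(127) = 381.1
Total out = 616.8 mol; y_F = 55.13 / 616.8 = 0.08938.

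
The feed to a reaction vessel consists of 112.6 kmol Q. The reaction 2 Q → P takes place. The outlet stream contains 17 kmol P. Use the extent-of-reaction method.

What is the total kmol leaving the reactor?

95.6 kmol

For P: n = n₀ + 1ξ → 17 = 0 + 1ξ, giving ξ = 17 kmol.
Outlet amounts (n = n₀ + ν ξ):
  Q: 112.6 − 2(17) = 78.6
  P: 0 + 1(17) = 17
Total out = 78.6 + 17 = 95.6 kmol.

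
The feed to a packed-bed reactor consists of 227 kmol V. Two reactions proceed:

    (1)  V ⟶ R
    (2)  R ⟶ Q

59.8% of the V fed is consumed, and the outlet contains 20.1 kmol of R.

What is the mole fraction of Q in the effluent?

Conversion of V: V consumed = 1ξ₁ = 0.598 × 227 → ξ₁ = 135.7 kmol.
R balance: n_R = 0 + 1ξ₁ − 1ξ₂ = 20.1 → ξ₂ = (1·135.7 − 20.1)/1 = 115.6 kmol.
Outlet amounts (n = n₀ + Σ ν·ξ):
  V: 227 − 1(135.7) = 91.25
  R: 0 + 1(135.7) − 1(115.6) = 20.1
  Q: 0 + 1(115.6) = 115.6
Total out = 227 kmol; y_Q = 115.6 / 227 = 0.5095.

0.509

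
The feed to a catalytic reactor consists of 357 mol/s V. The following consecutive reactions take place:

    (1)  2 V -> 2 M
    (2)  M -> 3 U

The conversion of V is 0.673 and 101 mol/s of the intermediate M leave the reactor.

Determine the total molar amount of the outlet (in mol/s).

636 mol/s

Conversion of V: V consumed = 2ξ₁ = 0.673 × 357 → ξ₁ = 120.1 mol/s.
M balance: n_M = 0 + 2ξ₁ − 1ξ₂ = 101 → ξ₂ = (2·120.1 − 101)/1 = 139.3 mol/s.
Outlet amounts (n = n₀ + Σ ν·ξ):
  V: 357 − 2(120.1) = 116.7
  M: 0 + 2(120.1) − 1(139.3) = 101
  U: 0 + 3(139.3) = 417.8
Total out = 116.7 + 101 + 417.8 = 635.5 mol/s.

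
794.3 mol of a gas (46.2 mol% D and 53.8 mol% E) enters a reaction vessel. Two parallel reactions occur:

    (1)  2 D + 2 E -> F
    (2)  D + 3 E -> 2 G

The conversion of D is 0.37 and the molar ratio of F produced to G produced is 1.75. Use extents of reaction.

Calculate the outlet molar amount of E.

Conversion of D: D consumed = 0.37 × 367 = 135.8 mol = 2ξ₁ + 1ξ₂.
Selectivity: 1ξ₁ / (2ξ₂) = 1.75 → ξ₁ = 3.5 ξ₂.
Substitute: (2·3.5 + 1) ξ₂ = 135.8 → ξ₂ = 16.97 mol, ξ₁ = 59.4 mol.
Outlet amounts (n = n₀ + Σ ν·ξ):
  D: 367 − 2(59.4) − 1(16.97) = 231.2
  E: 427.3 − 2(59.4) − 3(16.97) = 257.6
  F: 0 + 1(59.4) = 59.4
  G: 0 + 2(16.97) = 33.94

258 mol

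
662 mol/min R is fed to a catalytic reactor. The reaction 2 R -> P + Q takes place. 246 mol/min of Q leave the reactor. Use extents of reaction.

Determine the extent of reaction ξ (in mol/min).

For Q: n = n₀ + 1ξ → 246 = 0 + 1ξ, giving ξ = 246 mol/min.
Outlet amounts (n = n₀ + ν ξ):
  R: 662 − 2(246) = 170
  P: 0 + 1(246) = 246
  Q: 0 + 1(246) = 246

ξ = 246 mol/min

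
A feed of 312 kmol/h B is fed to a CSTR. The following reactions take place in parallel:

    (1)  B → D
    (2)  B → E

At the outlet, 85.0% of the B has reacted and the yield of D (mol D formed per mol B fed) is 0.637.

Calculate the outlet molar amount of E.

Yield of D: 1ξ₁ / 312 = 0.637 → ξ₁ = 198.7 kmol/h.
Conversion of B: 1ξ₁ + 1ξ₂ = 0.85 × 312 = 265.2 → ξ₂ = 66.46 kmol/h.
Outlet amounts (n = n₀ + Σ ν·ξ):
  B: 312 − 1(198.7) − 1(66.46) = 46.8
  D: 0 + 1(198.7) = 198.7
  E: 0 + 1(66.46) = 66.46

66.5 kmol/h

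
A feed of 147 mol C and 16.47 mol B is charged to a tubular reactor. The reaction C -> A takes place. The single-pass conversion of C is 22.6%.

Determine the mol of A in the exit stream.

C reacted = 0.226 × 147 = 33.22 mol; ν_C = −1, so ξ = 33.22/1 = 33.22 mol.
Outlet amounts (n = n₀ + ν ξ):
  C: 147 − 1(33.22) = 113.8
  A: 0 + 1(33.22) = 33.22
  B: 16.47 (inert)

33.2 mol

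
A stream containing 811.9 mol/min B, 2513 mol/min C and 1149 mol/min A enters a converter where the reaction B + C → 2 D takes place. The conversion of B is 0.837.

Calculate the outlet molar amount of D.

B reacted = 0.837 × 811.9 = 679.6 mol/min; ν_B = −1, so ξ = 679.6/1 = 679.6 mol/min.
Outlet amounts (n = n₀ + ν ξ):
  B: 811.9 − 1(679.6) = 132.3
  C: 2513 − 1(679.6) = 1833
  D: 0 + 2(679.6) = 1359
  A: 1149 (inert)

1360 mol/min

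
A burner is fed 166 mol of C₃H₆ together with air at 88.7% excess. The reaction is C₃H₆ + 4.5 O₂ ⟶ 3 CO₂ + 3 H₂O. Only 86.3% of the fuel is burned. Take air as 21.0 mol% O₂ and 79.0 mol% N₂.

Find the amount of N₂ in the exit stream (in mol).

5300 mol

Stoichiometric O₂ = 4.5 × 166 = 747 mol; O₂ fed = 747 × 1.887 = 1410 mol.
N₂ fed = 1410 × 79/21 = 5303 mol.
Fuel reacted = 0.863 × 166 → ξ = 143.3 mol.
Outlet (n = n₀ + ν ξ):
  C₃H₆: 166 − 1(143.3) = 22.74
  O₂: 1410 − 4.5(143.3) = 764.9
  N₂: 5303 (inert)
  CO₂: 0 + 3(143.3) = 429.8
  H₂O: 0 + 3(143.3) = 429.8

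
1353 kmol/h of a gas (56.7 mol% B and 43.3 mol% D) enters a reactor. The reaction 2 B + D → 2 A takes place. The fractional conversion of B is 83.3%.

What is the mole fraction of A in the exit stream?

B reacted = 0.833 × 767.2 = 639 kmol/h; ν_B = −2, so ξ = 639/2 = 319.5 kmol/h.
Outlet amounts (n = n₀ + ν ξ):
  B: 767.2 − 2(319.5) = 128.1
  D: 585.8 − 1(319.5) = 266.3
  A: 0 + 2(319.5) = 639
Total out = 1033 kmol/h; y_A = 639 / 1033 = 0.6183.

0.618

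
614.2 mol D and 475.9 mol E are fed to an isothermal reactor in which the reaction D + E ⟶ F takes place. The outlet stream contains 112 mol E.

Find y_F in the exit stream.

0.501

For E: n = n₀ − 1ξ → 112 = 475.9 − 1ξ, giving ξ = 363.9 mol.
Outlet amounts (n = n₀ + ν ξ):
  D: 614.2 − 1(363.9) = 250.3
  E: 475.9 − 1(363.9) = 112
  F: 0 + 1(363.9) = 363.9
Total out = 726.2 mol; y_F = 363.9 / 726.2 = 0.5011.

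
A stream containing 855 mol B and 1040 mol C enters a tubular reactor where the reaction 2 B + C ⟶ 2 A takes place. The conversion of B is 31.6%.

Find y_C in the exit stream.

0.514

B reacted = 0.316 × 855 = 270.2 mol; ν_B = −2, so ξ = 270.2/2 = 135.1 mol.
Outlet amounts (n = n₀ + ν ξ):
  B: 855 − 2(135.1) = 584.8
  C: 1040 − 1(135.1) = 904.9
  A: 0 + 2(135.1) = 270.2
Total out = 1760 mol; y_C = 904.9 / 1760 = 0.5142.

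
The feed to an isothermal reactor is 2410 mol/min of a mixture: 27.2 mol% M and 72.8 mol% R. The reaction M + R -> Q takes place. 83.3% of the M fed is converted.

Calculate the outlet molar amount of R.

M reacted = 0.833 × 655.5 = 546 mol/min; ν_M = −1, so ξ = 546/1 = 546 mol/min.
Outlet amounts (n = n₀ + ν ξ):
  M: 655.5 − 1(546) = 109.5
  R: 1754 − 1(546) = 1208
  Q: 0 + 1(546) = 546

1210 mol/min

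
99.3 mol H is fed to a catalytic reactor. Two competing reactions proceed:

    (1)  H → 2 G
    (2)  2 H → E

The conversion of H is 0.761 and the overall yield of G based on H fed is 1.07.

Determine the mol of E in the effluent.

11.2 mol

Yield of G: 2ξ₁ / 99.3 = 1.07 → ξ₁ = 53.13 mol.
Conversion of H: 1ξ₁ + 2ξ₂ = 0.761 × 99.3 = 75.57 → ξ₂ = 11.22 mol.
Outlet amounts (n = n₀ + Σ ν·ξ):
  H: 99.3 − 1(53.13) − 2(11.22) = 23.73
  G: 0 + 2(53.13) = 106.3
  E: 0 + 1(11.22) = 11.22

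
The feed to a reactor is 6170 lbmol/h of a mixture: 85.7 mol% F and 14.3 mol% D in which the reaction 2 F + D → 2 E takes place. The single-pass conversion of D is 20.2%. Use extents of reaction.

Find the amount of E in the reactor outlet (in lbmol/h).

356 lbmol/h

D reacted = 0.202 × 882.3 = 178.2 lbmol/h; ν_D = −1, so ξ = 178.2/1 = 178.2 lbmol/h.
Outlet amounts (n = n₀ + ν ξ):
  F: 5288 − 2(178.2) = 4931
  D: 882.3 − 1(178.2) = 704.1
  E: 0 + 2(178.2) = 356.5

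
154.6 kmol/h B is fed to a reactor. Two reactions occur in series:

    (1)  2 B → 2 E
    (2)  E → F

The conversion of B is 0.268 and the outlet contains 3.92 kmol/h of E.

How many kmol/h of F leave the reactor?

Conversion of B: B consumed = 2ξ₁ = 0.268 × 154.6 → ξ₁ = 20.72 kmol/h.
E balance: n_E = 0 + 2ξ₁ − 1ξ₂ = 3.92 → ξ₂ = (2·20.72 − 3.92)/1 = 37.51 kmol/h.
Outlet amounts (n = n₀ + Σ ν·ξ):
  B: 154.6 − 2(20.72) = 113.2
  E: 0 + 2(20.72) − 1(37.51) = 3.92
  F: 0 + 1(37.51) = 37.51

37.5 kmol/h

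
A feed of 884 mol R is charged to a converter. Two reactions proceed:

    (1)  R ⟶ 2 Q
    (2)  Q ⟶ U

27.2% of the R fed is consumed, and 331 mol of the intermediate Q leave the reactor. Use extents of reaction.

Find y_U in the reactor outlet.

0.133

Conversion of R: R consumed = 1ξ₁ = 0.272 × 884 → ξ₁ = 240.4 mol.
Q balance: n_Q = 0 + 2ξ₁ − 1ξ₂ = 331 → ξ₂ = (2·240.4 − 331)/1 = 149.9 mol.
Outlet amounts (n = n₀ + Σ ν·ξ):
  R: 884 − 1(240.4) = 643.6
  Q: 0 + 2(240.4) − 1(149.9) = 331
  U: 0 + 1(149.9) = 149.9
Total out = 1124 mol; y_U = 149.9 / 1124 = 0.1333.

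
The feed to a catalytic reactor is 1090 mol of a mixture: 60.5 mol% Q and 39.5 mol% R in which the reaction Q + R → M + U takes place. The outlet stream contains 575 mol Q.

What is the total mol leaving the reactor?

For Q: n = n₀ − 1ξ → 575 = 659.5 − 1ξ, giving ξ = 84.45 mol.
Outlet amounts (n = n₀ + ν ξ):
  Q: 659.5 − 1(84.45) = 575
  R: 430.6 − 1(84.45) = 346.1
  M: 0 + 1(84.45) = 84.45
  U: 0 + 1(84.45) = 84.45
Total out = 575 + 346.1 + 84.45 + 84.45 = 1090 mol.

1090 mol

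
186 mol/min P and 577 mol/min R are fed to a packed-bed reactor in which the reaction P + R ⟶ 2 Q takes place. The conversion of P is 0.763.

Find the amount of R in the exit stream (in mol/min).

P reacted = 0.763 × 186 = 141.9 mol/min; ν_P = −1, so ξ = 141.9/1 = 141.9 mol/min.
Outlet amounts (n = n₀ + ν ξ):
  P: 186 − 1(141.9) = 44.08
  R: 577 − 1(141.9) = 435.1
  Q: 0 + 2(141.9) = 283.8

435 mol/min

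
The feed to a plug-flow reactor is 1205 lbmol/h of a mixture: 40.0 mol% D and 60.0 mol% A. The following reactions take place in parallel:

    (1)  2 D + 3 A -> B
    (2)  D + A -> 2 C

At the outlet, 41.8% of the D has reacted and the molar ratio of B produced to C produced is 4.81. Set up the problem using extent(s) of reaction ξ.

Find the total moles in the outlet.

Conversion of D: D consumed = 0.418 × 482 = 201.5 lbmol/h = 2ξ₁ + 1ξ₂.
Selectivity: 1ξ₁ / (2ξ₂) = 4.81 → ξ₁ = 9.62 ξ₂.
Substitute: (2·9.62 + 1) ξ₂ = 201.5 → ξ₂ = 9.954 lbmol/h, ξ₁ = 95.76 lbmol/h.
Outlet amounts (n = n₀ + Σ ν·ξ):
  D: 482 − 2(95.76) − 1(9.954) = 280.5
  A: 723 − 3(95.76) − 1(9.954) = 425.8
  B: 0 + 1(95.76) = 95.76
  C: 0 + 2(9.954) = 19.91
Total out = 280.5 + 425.8 + 95.76 + 19.91 = 822 lbmol/h.

822 lbmol/h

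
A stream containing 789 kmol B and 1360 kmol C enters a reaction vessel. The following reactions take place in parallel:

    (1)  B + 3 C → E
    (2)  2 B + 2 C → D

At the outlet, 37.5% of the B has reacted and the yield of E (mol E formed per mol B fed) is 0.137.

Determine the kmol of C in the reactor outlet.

Yield of E: 1ξ₁ / 789 = 0.137 → ξ₁ = 108.1 kmol.
Conversion of B: 1ξ₁ + 2ξ₂ = 0.375 × 789 = 295.9 → ξ₂ = 93.89 kmol.
Outlet amounts (n = n₀ + Σ ν·ξ):
  B: 789 − 1(108.1) − 2(93.89) = 493.1
  C: 1360 − 3(108.1) − 2(93.89) = 847.9
  E: 0 + 1(108.1) = 108.1
  D: 0 + 1(93.89) = 93.89

848 kmol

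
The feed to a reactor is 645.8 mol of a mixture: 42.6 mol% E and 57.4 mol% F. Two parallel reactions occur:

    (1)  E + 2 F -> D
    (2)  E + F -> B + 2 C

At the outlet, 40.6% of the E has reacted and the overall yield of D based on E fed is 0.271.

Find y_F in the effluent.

Yield of D: 1ξ₁ / 275.1 = 0.271 → ξ₁ = 74.56 mol.
Conversion of E: 1ξ₁ + 1ξ₂ = 0.406 × 275.1 = 111.7 → ξ₂ = 37.14 mol.
Outlet amounts (n = n₀ + Σ ν·ξ):
  E: 275.1 − 1(74.56) − 1(37.14) = 163.4
  F: 370.7 − 2(74.56) − 1(37.14) = 184.4
  D: 0 + 1(74.56) = 74.56
  B: 0 + 1(37.14) = 37.14
  C: 0 + 2(37.14) = 74.28
Total out = 533.8 mol; y_F = 184.4 / 533.8 = 0.3455.

0.346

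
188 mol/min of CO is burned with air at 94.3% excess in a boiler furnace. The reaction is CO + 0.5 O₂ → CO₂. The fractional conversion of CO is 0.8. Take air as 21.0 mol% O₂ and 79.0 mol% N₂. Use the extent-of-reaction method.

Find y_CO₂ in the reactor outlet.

0.153

Stoichiometric O₂ = 0.5 × 188 = 94 mol/min; O₂ fed = 94 × 1.943 = 182.6 mol/min.
N₂ fed = 182.6 × 79/21 = 687.1 mol/min.
Fuel reacted = 0.8 × 188 → ξ = 150.4 mol/min.
Outlet (n = n₀ + ν ξ):
  CO: 188 − 1(150.4) = 37.6
  O₂: 182.6 − 0.5(150.4) = 107.4
  N₂: 687.1 (inert)
  CO₂: 0 + 1(150.4) = 150.4
Total out = 982.5 mol/min; y_CO₂ = 150.4 / 982.5 = 0.1531.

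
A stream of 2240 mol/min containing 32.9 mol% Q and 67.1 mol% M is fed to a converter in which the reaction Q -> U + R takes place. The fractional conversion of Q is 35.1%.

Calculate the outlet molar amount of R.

Q reacted = 0.351 × 737 = 258.7 mol/min; ν_Q = −1, so ξ = 258.7/1 = 258.7 mol/min.
Outlet amounts (n = n₀ + ν ξ):
  Q: 737 − 1(258.7) = 478.3
  U: 0 + 1(258.7) = 258.7
  R: 0 + 1(258.7) = 258.7
  M: 1503 (inert)

259 mol/min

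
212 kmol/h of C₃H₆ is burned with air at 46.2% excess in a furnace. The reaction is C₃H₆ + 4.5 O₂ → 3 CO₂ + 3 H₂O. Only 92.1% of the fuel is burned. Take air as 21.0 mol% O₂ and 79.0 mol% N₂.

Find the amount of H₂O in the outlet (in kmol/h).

586 kmol/h

Stoichiometric O₂ = 4.5 × 212 = 954 kmol/h; O₂ fed = 954 × 1.462 = 1395 kmol/h.
N₂ fed = 1395 × 79/21 = 5247 kmol/h.
Fuel reacted = 0.921 × 212 → ξ = 195.3 kmol/h.
Outlet (n = n₀ + ν ξ):
  C₃H₆: 212 − 1(195.3) = 16.75
  O₂: 1395 − 4.5(195.3) = 516.1
  N₂: 5247 (inert)
  CO₂: 0 + 3(195.3) = 585.8
  H₂O: 0 + 3(195.3) = 585.8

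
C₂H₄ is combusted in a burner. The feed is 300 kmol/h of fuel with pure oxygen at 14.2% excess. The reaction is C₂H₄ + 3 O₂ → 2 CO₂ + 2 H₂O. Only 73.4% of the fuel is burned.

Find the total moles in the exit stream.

Stoichiometric O₂ = 3 × 300 = 900 kmol/h; O₂ fed = 900 × 1.142 = 1028 kmol/h.
Fuel reacted = 0.734 × 300 → ξ = 220.2 kmol/h.
Outlet (n = n₀ + ν ξ):
  C₂H₄: 300 − 1(220.2) = 79.8
  O₂: 1028 − 3(220.2) = 367.2
  CO₂: 0 + 2(220.2) = 440.4
  H₂O: 0 + 2(220.2) = 440.4
Total out = 79.8 + 367.2 + 440.4 + 440.4 = 1328 kmol/h.

1330 kmol/h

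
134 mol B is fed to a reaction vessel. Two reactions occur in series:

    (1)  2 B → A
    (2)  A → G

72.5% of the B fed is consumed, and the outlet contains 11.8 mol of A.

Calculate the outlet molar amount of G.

36.8 mol

Conversion of B: B consumed = 2ξ₁ = 0.725 × 134 → ξ₁ = 48.57 mol.
A balance: n_A = 0 + 1ξ₁ − 1ξ₂ = 11.8 → ξ₂ = (1·48.57 − 11.8)/1 = 36.77 mol.
Outlet amounts (n = n₀ + Σ ν·ξ):
  B: 134 − 2(48.57) = 36.85
  A: 0 + 1(48.57) − 1(36.77) = 11.8
  G: 0 + 1(36.77) = 36.77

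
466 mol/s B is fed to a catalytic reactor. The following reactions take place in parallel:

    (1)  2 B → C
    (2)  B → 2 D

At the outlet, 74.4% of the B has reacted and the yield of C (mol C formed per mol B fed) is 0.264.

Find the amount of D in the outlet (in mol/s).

201 mol/s

Yield of C: 1ξ₁ / 466 = 0.264 → ξ₁ = 123 mol/s.
Conversion of B: 2ξ₁ + 1ξ₂ = 0.744 × 466 = 346.7 → ξ₂ = 100.7 mol/s.
Outlet amounts (n = n₀ + Σ ν·ξ):
  B: 466 − 2(123) − 1(100.7) = 119.3
  C: 0 + 1(123) = 123
  D: 0 + 2(100.7) = 201.3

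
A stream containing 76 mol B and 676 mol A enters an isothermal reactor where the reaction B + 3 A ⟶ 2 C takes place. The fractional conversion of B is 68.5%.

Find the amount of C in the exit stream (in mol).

104 mol

B reacted = 0.685 × 76 = 52.06 mol; ν_B = −1, so ξ = 52.06/1 = 52.06 mol.
Outlet amounts (n = n₀ + ν ξ):
  B: 76 − 1(52.06) = 23.94
  A: 676 − 3(52.06) = 519.8
  C: 0 + 2(52.06) = 104.1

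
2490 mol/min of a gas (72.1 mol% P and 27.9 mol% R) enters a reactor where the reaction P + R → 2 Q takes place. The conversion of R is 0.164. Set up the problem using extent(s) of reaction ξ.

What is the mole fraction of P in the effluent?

R reacted = 0.164 × 694.7 = 113.9 mol/min; ν_R = −1, so ξ = 113.9/1 = 113.9 mol/min.
Outlet amounts (n = n₀ + ν ξ):
  P: 1795 − 1(113.9) = 1681
  R: 694.7 − 1(113.9) = 580.8
  Q: 0 + 2(113.9) = 227.9
Total out = 2490 mol/min; y_P = 1681 / 2490 = 0.6752.

0.675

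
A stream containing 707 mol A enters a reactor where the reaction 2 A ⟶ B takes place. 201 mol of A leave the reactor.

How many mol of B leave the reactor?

253 mol

For A: n = n₀ − 2ξ → 201 = 707 − 2ξ, giving ξ = 253 mol.
Outlet amounts (n = n₀ + ν ξ):
  A: 707 − 2(253) = 201
  B: 0 + 1(253) = 253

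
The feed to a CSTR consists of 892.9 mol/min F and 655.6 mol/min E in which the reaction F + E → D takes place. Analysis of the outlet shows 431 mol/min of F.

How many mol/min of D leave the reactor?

For F: n = n₀ − 1ξ → 431 = 892.9 − 1ξ, giving ξ = 461.9 mol/min.
Outlet amounts (n = n₀ + ν ξ):
  F: 892.9 − 1(461.9) = 431
  E: 655.6 − 1(461.9) = 193.7
  D: 0 + 1(461.9) = 461.9

462 mol/min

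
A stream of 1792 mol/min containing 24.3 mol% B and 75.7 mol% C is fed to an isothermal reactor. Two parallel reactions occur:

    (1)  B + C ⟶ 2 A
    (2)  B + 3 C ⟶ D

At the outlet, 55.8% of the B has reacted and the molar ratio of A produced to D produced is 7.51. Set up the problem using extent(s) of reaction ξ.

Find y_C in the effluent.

0.617

Conversion of B: B consumed = 0.558 × 435.5 = 243 mol/min = 1ξ₁ + 1ξ₂.
Selectivity: 2ξ₁ / (1ξ₂) = 7.51 → ξ₁ = 3.755 ξ₂.
Substitute: (1·3.755 + 1) ξ₂ = 243 → ξ₂ = 51.1 mol/min, ξ₁ = 191.9 mol/min.
Outlet amounts (n = n₀ + Σ ν·ξ):
  B: 435.5 − 1(191.9) − 1(51.1) = 192.5
  C: 1357 − 1(191.9) − 3(51.1) = 1011
  A: 0 + 2(191.9) = 383.8
  D: 0 + 1(51.1) = 51.1
Total out = 1639 mol/min; y_C = 1011 / 1639 = 0.6172.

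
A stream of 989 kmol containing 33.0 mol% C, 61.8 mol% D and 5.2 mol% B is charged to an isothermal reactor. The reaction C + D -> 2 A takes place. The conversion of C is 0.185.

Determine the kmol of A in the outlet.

C reacted = 0.185 × 326.4 = 60.38 kmol; ν_C = −1, so ξ = 60.38/1 = 60.38 kmol.
Outlet amounts (n = n₀ + ν ξ):
  C: 326.4 − 1(60.38) = 266
  D: 611.2 − 1(60.38) = 550.8
  A: 0 + 2(60.38) = 120.8
  B: 51.43 (inert)

121 kmol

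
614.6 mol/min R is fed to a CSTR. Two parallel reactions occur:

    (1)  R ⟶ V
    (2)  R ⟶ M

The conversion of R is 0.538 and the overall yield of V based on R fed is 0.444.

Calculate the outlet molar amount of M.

Yield of V: 1ξ₁ / 614.6 = 0.444 → ξ₁ = 272.9 mol/min.
Conversion of R: 1ξ₁ + 1ξ₂ = 0.538 × 614.6 = 330.7 → ξ₂ = 57.77 mol/min.
Outlet amounts (n = n₀ + Σ ν·ξ):
  R: 614.6 − 1(272.9) − 1(57.77) = 283.9
  V: 0 + 1(272.9) = 272.9
  M: 0 + 1(57.77) = 57.77

57.8 mol/min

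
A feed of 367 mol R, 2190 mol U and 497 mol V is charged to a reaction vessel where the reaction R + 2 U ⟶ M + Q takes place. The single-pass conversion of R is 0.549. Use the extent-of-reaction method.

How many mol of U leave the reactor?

1790 mol

R reacted = 0.549 × 367 = 201.5 mol; ν_R = −1, so ξ = 201.5/1 = 201.5 mol.
Outlet amounts (n = n₀ + ν ξ):
  R: 367 − 1(201.5) = 165.5
  U: 2190 − 2(201.5) = 1787
  M: 0 + 1(201.5) = 201.5
  Q: 0 + 1(201.5) = 201.5
  V: 497 (inert)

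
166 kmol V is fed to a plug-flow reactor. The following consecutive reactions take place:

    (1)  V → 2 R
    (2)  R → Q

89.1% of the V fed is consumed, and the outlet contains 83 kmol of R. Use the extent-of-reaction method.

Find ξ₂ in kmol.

ξ₂ = 213 kmol

Conversion of V: V consumed = 1ξ₁ = 0.891 × 166 → ξ₁ = 147.9 kmol.
R balance: n_R = 0 + 2ξ₁ − 1ξ₂ = 83 → ξ₂ = (2·147.9 − 83)/1 = 212.8 kmol.
Outlet amounts (n = n₀ + Σ ν·ξ):
  V: 166 − 1(147.9) = 18.09
  R: 0 + 2(147.9) − 1(212.8) = 83
  Q: 0 + 1(212.8) = 212.8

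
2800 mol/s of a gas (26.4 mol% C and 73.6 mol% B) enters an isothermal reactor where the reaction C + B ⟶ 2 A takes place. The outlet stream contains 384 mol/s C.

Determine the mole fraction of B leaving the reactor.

0.609

For C: n = n₀ − 1ξ → 384 = 739.2 − 1ξ, giving ξ = 355.2 mol/s.
Outlet amounts (n = n₀ + ν ξ):
  C: 739.2 − 1(355.2) = 384
  B: 2061 − 1(355.2) = 1706
  A: 0 + 2(355.2) = 710.4
Total out = 2800 mol/s; y_B = 1706 / 2800 = 0.6091.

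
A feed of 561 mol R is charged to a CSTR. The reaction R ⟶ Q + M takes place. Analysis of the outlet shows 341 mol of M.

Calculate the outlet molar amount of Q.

341 mol

For M: n = n₀ + 1ξ → 341 = 0 + 1ξ, giving ξ = 341 mol.
Outlet amounts (n = n₀ + ν ξ):
  R: 561 − 1(341) = 220
  Q: 0 + 1(341) = 341
  M: 0 + 1(341) = 341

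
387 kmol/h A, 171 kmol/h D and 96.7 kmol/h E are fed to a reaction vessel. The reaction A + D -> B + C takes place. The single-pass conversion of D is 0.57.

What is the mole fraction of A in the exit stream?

0.442

D reacted = 0.57 × 171 = 97.47 kmol/h; ν_D = −1, so ξ = 97.47/1 = 97.47 kmol/h.
Outlet amounts (n = n₀ + ν ξ):
  A: 387 − 1(97.47) = 289.5
  D: 171 − 1(97.47) = 73.53
  B: 0 + 1(97.47) = 97.47
  C: 0 + 1(97.47) = 97.47
  E: 96.7 (inert)
Total out = 654.7 kmol/h; y_A = 289.5 / 654.7 = 0.4422.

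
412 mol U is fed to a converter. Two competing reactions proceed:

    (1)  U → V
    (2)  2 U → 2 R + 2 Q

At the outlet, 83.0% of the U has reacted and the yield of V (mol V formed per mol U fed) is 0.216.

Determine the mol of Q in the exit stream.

253 mol

Yield of V: 1ξ₁ / 412 = 0.216 → ξ₁ = 88.99 mol.
Conversion of U: 1ξ₁ + 2ξ₂ = 0.83 × 412 = 342 → ξ₂ = 126.5 mol.
Outlet amounts (n = n₀ + Σ ν·ξ):
  U: 412 − 1(88.99) − 2(126.5) = 70.04
  V: 0 + 1(88.99) = 88.99
  R: 0 + 2(126.5) = 253
  Q: 0 + 2(126.5) = 253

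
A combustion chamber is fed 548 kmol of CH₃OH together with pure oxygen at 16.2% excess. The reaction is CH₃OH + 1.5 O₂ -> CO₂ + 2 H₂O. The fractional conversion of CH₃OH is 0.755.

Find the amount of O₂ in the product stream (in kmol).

335 kmol

Stoichiometric O₂ = 1.5 × 548 = 822 kmol; O₂ fed = 822 × 1.162 = 955.2 kmol.
Fuel reacted = 0.755 × 548 → ξ = 413.7 kmol.
Outlet (n = n₀ + ν ξ):
  CH₃OH: 548 − 1(413.7) = 134.3
  O₂: 955.2 − 1.5(413.7) = 334.6
  CO₂: 0 + 1(413.7) = 413.7
  H₂O: 0 + 2(413.7) = 827.5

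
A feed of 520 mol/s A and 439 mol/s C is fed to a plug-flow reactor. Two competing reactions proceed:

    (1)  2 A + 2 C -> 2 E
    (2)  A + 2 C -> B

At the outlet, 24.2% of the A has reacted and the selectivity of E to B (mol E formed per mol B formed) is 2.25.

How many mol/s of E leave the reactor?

87.1 mol/s

Conversion of A: A consumed = 0.242 × 520 = 125.8 mol/s = 2ξ₁ + 1ξ₂.
Selectivity: 2ξ₁ / (1ξ₂) = 2.25 → ξ₁ = 1.125 ξ₂.
Substitute: (2·1.125 + 1) ξ₂ = 125.8 → ξ₂ = 38.72 mol/s, ξ₁ = 43.56 mol/s.
Outlet amounts (n = n₀ + Σ ν·ξ):
  A: 520 − 2(43.56) − 1(38.72) = 394.2
  C: 439 − 2(43.56) − 2(38.72) = 274.4
  E: 0 + 2(43.56) = 87.12
  B: 0 + 1(38.72) = 38.72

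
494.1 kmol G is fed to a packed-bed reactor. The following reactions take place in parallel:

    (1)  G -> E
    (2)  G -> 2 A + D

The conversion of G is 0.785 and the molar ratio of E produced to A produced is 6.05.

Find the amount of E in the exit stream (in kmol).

Conversion of G: G consumed = 0.785 × 494.1 = 387.9 kmol = 1ξ₁ + 1ξ₂.
Selectivity: 1ξ₁ / (2ξ₂) = 6.05 → ξ₁ = 12.1 ξ₂.
Substitute: (1·12.1 + 1) ξ₂ = 387.9 → ξ₂ = 29.61 kmol, ξ₁ = 358.3 kmol.
Outlet amounts (n = n₀ + Σ ν·ξ):
  G: 494.1 − 1(358.3) − 1(29.61) = 106.2
  E: 0 + 1(358.3) = 358.3
  A: 0 + 2(29.61) = 59.22
  D: 0 + 1(29.61) = 29.61

358 kmol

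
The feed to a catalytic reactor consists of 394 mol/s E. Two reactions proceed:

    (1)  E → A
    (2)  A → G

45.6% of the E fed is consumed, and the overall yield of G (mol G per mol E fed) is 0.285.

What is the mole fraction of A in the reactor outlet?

Conversion of E: E consumed = 1ξ₁ = 0.456 × 394 → ξ₁ = 179.7 mol/s.
Yield of G: 1ξ₂ / 394 = 0.285 → ξ₂ = 112.3 mol/s.
Outlet amounts (n = n₀ + Σ ν·ξ):
  E: 394 − 1(179.7) = 214.3
  A: 0 + 1(179.7) − 1(112.3) = 67.37
  G: 0 + 1(112.3) = 112.3
Total out = 394 mol/s; y_A = 67.37 / 394 = 0.171.

0.171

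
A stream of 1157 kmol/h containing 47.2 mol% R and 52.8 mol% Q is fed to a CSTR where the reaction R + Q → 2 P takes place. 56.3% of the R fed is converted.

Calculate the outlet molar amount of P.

615 kmol/h

R reacted = 0.563 × 546.1 = 307.5 kmol/h; ν_R = −1, so ξ = 307.5/1 = 307.5 kmol/h.
Outlet amounts (n = n₀ + ν ξ):
  R: 546.1 − 1(307.5) = 238.6
  Q: 610.9 − 1(307.5) = 303.4
  P: 0 + 2(307.5) = 614.9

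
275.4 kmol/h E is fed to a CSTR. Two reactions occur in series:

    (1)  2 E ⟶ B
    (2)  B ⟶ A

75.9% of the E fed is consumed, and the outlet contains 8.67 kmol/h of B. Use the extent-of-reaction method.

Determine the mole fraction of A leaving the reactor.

Conversion of E: E consumed = 2ξ₁ = 0.759 × 275.4 → ξ₁ = 104.5 kmol/h.
B balance: n_B = 0 + 1ξ₁ − 1ξ₂ = 8.67 → ξ₂ = (1·104.5 − 8.67)/1 = 95.84 kmol/h.
Outlet amounts (n = n₀ + Σ ν·ξ):
  E: 275.4 − 2(104.5) = 66.37
  B: 0 + 1(104.5) − 1(95.84) = 8.67
  A: 0 + 1(95.84) = 95.84
Total out = 170.9 kmol/h; y_A = 95.84 / 170.9 = 0.5609.

0.561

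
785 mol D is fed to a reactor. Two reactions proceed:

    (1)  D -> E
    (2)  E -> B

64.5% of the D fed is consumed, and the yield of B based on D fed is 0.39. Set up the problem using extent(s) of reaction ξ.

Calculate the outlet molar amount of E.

200 mol

Conversion of D: D consumed = 1ξ₁ = 0.645 × 785 → ξ₁ = 506.3 mol.
Yield of B: 1ξ₂ / 785 = 0.39 → ξ₂ = 306.2 mol.
Outlet amounts (n = n₀ + Σ ν·ξ):
  D: 785 − 1(506.3) = 278.7
  E: 0 + 1(506.3) − 1(306.2) = 200.2
  B: 0 + 1(306.2) = 306.2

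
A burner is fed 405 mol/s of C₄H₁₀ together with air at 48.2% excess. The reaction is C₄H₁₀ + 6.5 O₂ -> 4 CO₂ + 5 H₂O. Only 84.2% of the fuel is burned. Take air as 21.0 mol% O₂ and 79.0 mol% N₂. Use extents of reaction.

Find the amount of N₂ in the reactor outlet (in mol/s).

14700 mol/s

Stoichiometric O₂ = 6.5 × 405 = 2632 mol/s; O₂ fed = 2632 × 1.482 = 3901 mol/s.
N₂ fed = 3901 × 79/21 = 14680 mol/s.
Fuel reacted = 0.842 × 405 → ξ = 341 mol/s.
Outlet (n = n₀ + ν ξ):
  C₄H₁₀: 405 − 1(341) = 63.99
  O₂: 3901 − 6.5(341) = 1685
  N₂: 14680 (inert)
  CO₂: 0 + 4(341) = 1364
  H₂O: 0 + 5(341) = 1705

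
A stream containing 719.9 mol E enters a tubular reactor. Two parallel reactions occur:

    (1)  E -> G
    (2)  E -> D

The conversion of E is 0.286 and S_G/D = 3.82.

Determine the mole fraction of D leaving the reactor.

Conversion of E: E consumed = 0.286 × 719.9 = 205.9 mol = 1ξ₁ + 1ξ₂.
Selectivity: 1ξ₁ / (1ξ₂) = 3.82 → ξ₁ = 3.82 ξ₂.
Substitute: (1·3.82 + 1) ξ₂ = 205.9 → ξ₂ = 42.72 mol, ξ₁ = 163.2 mol.
Outlet amounts (n = n₀ + Σ ν·ξ):
  E: 719.9 − 1(163.2) − 1(42.72) = 514
  G: 0 + 1(163.2) = 163.2
  D: 0 + 1(42.72) = 42.72
Total out = 719.9 mol; y_D = 42.72 / 719.9 = 0.05934.

0.0593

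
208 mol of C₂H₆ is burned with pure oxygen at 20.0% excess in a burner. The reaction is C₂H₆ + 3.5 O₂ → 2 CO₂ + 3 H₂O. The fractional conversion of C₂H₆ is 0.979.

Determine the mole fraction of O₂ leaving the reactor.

0.136

Stoichiometric O₂ = 3.5 × 208 = 728 mol; O₂ fed = 728 × 1.200 = 873.6 mol.
Fuel reacted = 0.979 × 208 → ξ = 203.6 mol.
Outlet (n = n₀ + ν ξ):
  C₂H₆: 208 − 1(203.6) = 4.368
  O₂: 873.6 − 3.5(203.6) = 160.9
  CO₂: 0 + 2(203.6) = 407.3
  H₂O: 0 + 3(203.6) = 610.9
Total out = 1183 mol; y_O₂ = 160.9 / 1183 = 0.136.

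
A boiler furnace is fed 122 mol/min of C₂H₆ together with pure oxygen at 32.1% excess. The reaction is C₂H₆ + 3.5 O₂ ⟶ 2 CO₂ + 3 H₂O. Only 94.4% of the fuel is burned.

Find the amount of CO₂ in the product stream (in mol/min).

Stoichiometric O₂ = 3.5 × 122 = 427 mol/min; O₂ fed = 427 × 1.321 = 564.1 mol/min.
Fuel reacted = 0.944 × 122 → ξ = 115.2 mol/min.
Outlet (n = n₀ + ν ξ):
  C₂H₆: 122 − 1(115.2) = 6.832
  O₂: 564.1 − 3.5(115.2) = 161
  CO₂: 0 + 2(115.2) = 230.3
  H₂O: 0 + 3(115.2) = 345.5

230 mol/min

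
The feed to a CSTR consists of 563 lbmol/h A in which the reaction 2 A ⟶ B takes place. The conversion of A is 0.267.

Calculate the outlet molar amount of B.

A reacted = 0.267 × 563 = 150.3 lbmol/h; ν_A = −2, so ξ = 150.3/2 = 75.16 lbmol/h.
Outlet amounts (n = n₀ + ν ξ):
  A: 563 − 2(75.16) = 412.7
  B: 0 + 1(75.16) = 75.16

75.2 lbmol/h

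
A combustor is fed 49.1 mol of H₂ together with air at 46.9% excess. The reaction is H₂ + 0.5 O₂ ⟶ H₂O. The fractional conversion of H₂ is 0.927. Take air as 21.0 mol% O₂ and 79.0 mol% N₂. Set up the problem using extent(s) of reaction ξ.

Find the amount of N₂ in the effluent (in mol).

Stoichiometric O₂ = 0.5 × 49.1 = 24.55 mol; O₂ fed = 24.55 × 1.469 = 36.06 mol.
N₂ fed = 36.06 × 79/21 = 135.7 mol.
Fuel reacted = 0.927 × 49.1 → ξ = 45.52 mol.
Outlet (n = n₀ + ν ξ):
  H₂: 49.1 − 1(45.52) = 3.584
  O₂: 36.06 − 0.5(45.52) = 13.31
  N₂: 135.7 (inert)
  H₂O: 0 + 1(45.52) = 45.52

136 mol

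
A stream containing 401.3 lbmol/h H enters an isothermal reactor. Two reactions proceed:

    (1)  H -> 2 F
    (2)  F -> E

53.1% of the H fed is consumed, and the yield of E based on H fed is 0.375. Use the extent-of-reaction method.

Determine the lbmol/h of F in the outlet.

Conversion of H: H consumed = 1ξ₁ = 0.531 × 401.3 → ξ₁ = 213.1 lbmol/h.
Yield of E: 1ξ₂ / 401.3 = 0.375 → ξ₂ = 150.5 lbmol/h.
Outlet amounts (n = n₀ + Σ ν·ξ):
  H: 401.3 − 1(213.1) = 188.2
  F: 0 + 2(213.1) − 1(150.5) = 275.7
  E: 0 + 1(150.5) = 150.5

276 lbmol/h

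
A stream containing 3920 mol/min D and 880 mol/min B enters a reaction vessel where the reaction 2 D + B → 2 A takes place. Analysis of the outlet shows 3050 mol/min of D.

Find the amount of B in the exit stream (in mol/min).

For D: n = n₀ − 2ξ → 3050 = 3920 − 2ξ, giving ξ = 435 mol/min.
Outlet amounts (n = n₀ + ν ξ):
  D: 3920 − 2(435) = 3050
  B: 880 − 1(435) = 445
  A: 0 + 2(435) = 870

445 mol/min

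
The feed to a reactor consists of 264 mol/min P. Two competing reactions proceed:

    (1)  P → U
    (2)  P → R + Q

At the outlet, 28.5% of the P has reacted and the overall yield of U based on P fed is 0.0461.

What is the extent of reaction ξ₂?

ξ₂ = 63.1 mol/min

Yield of U: 1ξ₁ / 264 = 0.0461 → ξ₁ = 12.17 mol/min.
Conversion of P: 1ξ₁ + 1ξ₂ = 0.285 × 264 = 75.24 → ξ₂ = 63.07 mol/min.
Outlet amounts (n = n₀ + Σ ν·ξ):
  P: 264 − 1(12.17) − 1(63.07) = 188.8
  U: 0 + 1(12.17) = 12.17
  R: 0 + 1(63.07) = 63.07
  Q: 0 + 1(63.07) = 63.07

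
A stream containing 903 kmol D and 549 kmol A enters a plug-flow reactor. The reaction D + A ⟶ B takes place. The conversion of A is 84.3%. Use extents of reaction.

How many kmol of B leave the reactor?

A reacted = 0.843 × 549 = 462.8 kmol; ν_A = −1, so ξ = 462.8/1 = 462.8 kmol.
Outlet amounts (n = n₀ + ν ξ):
  D: 903 − 1(462.8) = 440.2
  A: 549 − 1(462.8) = 86.19
  B: 0 + 1(462.8) = 462.8

463 kmol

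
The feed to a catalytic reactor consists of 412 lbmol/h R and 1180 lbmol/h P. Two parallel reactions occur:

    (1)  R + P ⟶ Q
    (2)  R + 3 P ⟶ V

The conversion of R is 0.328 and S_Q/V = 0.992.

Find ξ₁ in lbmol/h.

ξ₁ = 67.3 lbmol/h

Conversion of R: R consumed = 0.328 × 412 = 135.1 lbmol/h = 1ξ₁ + 1ξ₂.
Selectivity: 1ξ₁ / (1ξ₂) = 0.992 → ξ₁ = 0.992 ξ₂.
Substitute: (1·0.992 + 1) ξ₂ = 135.1 → ξ₂ = 67.84 lbmol/h, ξ₁ = 67.3 lbmol/h.
Outlet amounts (n = n₀ + Σ ν·ξ):
  R: 412 − 1(67.3) − 1(67.84) = 276.9
  P: 1180 − 1(67.3) − 3(67.84) = 909.2
  Q: 0 + 1(67.3) = 67.3
  V: 0 + 1(67.84) = 67.84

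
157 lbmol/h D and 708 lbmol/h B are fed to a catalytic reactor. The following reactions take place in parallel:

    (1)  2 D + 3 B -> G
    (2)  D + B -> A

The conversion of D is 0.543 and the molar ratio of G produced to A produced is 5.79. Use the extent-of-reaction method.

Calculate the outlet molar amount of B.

Conversion of D: D consumed = 0.543 × 157 = 85.25 lbmol/h = 2ξ₁ + 1ξ₂.
Selectivity: 1ξ₁ / (1ξ₂) = 5.79 → ξ₁ = 5.79 ξ₂.
Substitute: (2·5.79 + 1) ξ₂ = 85.25 → ξ₂ = 6.777 lbmol/h, ξ₁ = 39.24 lbmol/h.
Outlet amounts (n = n₀ + Σ ν·ξ):
  D: 157 − 2(39.24) − 1(6.777) = 71.75
  B: 708 − 3(39.24) − 1(6.777) = 583.5
  G: 0 + 1(39.24) = 39.24
  A: 0 + 1(6.777) = 6.777

584 lbmol/h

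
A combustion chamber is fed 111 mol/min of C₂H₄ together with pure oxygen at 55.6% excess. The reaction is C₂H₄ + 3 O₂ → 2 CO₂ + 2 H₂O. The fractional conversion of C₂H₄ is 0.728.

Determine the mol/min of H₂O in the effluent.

162 mol/min

Stoichiometric O₂ = 3 × 111 = 333 mol/min; O₂ fed = 333 × 1.556 = 518.1 mol/min.
Fuel reacted = 0.728 × 111 → ξ = 80.81 mol/min.
Outlet (n = n₀ + ν ξ):
  C₂H₄: 111 − 1(80.81) = 30.19
  O₂: 518.1 − 3(80.81) = 275.7
  CO₂: 0 + 2(80.81) = 161.6
  H₂O: 0 + 2(80.81) = 161.6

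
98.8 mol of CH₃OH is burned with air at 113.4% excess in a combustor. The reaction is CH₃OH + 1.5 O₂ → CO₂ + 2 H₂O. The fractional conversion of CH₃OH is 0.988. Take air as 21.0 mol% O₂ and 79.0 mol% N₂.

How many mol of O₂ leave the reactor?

170 mol

Stoichiometric O₂ = 1.5 × 98.8 = 148.2 mol; O₂ fed = 148.2 × 2.134 = 316.3 mol.
N₂ fed = 316.3 × 79/21 = 1190 mol.
Fuel reacted = 0.988 × 98.8 → ξ = 97.61 mol.
Outlet (n = n₀ + ν ξ):
  CH₃OH: 98.8 − 1(97.61) = 1.186
  O₂: 316.3 − 1.5(97.61) = 169.8
  N₂: 1190 (inert)
  CO₂: 0 + 1(97.61) = 97.61
  H₂O: 0 + 2(97.61) = 195.2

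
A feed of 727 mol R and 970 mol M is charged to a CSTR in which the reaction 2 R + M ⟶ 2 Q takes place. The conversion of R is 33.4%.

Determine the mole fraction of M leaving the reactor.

R reacted = 0.334 × 727 = 242.8 mol; ν_R = −2, so ξ = 242.8/2 = 121.4 mol.
Outlet amounts (n = n₀ + ν ξ):
  R: 727 − 2(121.4) = 484.2
  M: 970 − 1(121.4) = 848.6
  Q: 0 + 2(121.4) = 242.8
Total out = 1576 mol; y_M = 848.6 / 1576 = 0.5386.

0.539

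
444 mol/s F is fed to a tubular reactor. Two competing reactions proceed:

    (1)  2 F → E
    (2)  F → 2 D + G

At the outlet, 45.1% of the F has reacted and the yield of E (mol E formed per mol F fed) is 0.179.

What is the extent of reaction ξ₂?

Yield of E: 1ξ₁ / 444 = 0.179 → ξ₁ = 79.48 mol/s.
Conversion of F: 2ξ₁ + 1ξ₂ = 0.451 × 444 = 200.2 → ξ₂ = 41.29 mol/s.
Outlet amounts (n = n₀ + Σ ν·ξ):
  F: 444 − 2(79.48) − 1(41.29) = 243.8
  E: 0 + 1(79.48) = 79.48
  D: 0 + 2(41.29) = 82.58
  G: 0 + 1(41.29) = 41.29

ξ₂ = 41.3 mol/s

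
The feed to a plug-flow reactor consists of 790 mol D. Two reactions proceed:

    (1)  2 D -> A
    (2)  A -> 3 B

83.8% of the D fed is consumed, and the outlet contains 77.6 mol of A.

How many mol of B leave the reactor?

760 mol

Conversion of D: D consumed = 2ξ₁ = 0.838 × 790 → ξ₁ = 331 mol.
A balance: n_A = 0 + 1ξ₁ − 1ξ₂ = 77.6 → ξ₂ = (1·331 − 77.6)/1 = 253.4 mol.
Outlet amounts (n = n₀ + Σ ν·ξ):
  D: 790 − 2(331) = 128
  A: 0 + 1(331) − 1(253.4) = 77.6
  B: 0 + 3(253.4) = 760.2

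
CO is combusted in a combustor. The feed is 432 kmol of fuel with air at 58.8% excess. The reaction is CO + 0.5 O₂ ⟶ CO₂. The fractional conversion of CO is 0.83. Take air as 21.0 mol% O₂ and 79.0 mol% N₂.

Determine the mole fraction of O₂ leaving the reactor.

Stoichiometric O₂ = 0.5 × 432 = 216 kmol; O₂ fed = 216 × 1.588 = 343 kmol.
N₂ fed = 343 × 79/21 = 1290 kmol.
Fuel reacted = 0.83 × 432 → ξ = 358.6 kmol.
Outlet (n = n₀ + ν ξ):
  CO: 432 − 1(358.6) = 73.44
  O₂: 343 − 0.5(358.6) = 163.7
  N₂: 1290 (inert)
  CO₂: 0 + 1(358.6) = 358.6
Total out = 1886 kmol; y_O₂ = 163.7 / 1886 = 0.08681.

0.0868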